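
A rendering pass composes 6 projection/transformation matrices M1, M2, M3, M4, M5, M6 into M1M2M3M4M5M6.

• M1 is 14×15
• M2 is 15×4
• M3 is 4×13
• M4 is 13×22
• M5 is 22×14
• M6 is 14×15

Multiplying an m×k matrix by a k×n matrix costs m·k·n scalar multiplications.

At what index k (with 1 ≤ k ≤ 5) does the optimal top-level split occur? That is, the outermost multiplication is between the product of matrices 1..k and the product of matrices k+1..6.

2

Adjacent pairs: M1M2 = 14·15·4 = 840; M2M3 = 15·4·13 = 780; M3M4 = 4·13·22 = 1144; M4M5 = 13·22·14 = 4004; M5M6 = 22·14·15 = 4620.
Length 3: M1..M3: k=1: 0+780+14·15·13=3510; k=2: 840+0+14·4·13=1568 → min 1568 | M2..M4: k=2: 0+1144+15·4·22=2464; k=3: 780+0+15·13·22=5070 → min 2464 | M3..M5: k=3: 0+4004+4·13·14=4732; k=4: 1144+0+4·22·14=2376 → min 2376 | M4..M6: k=4: 0+4620+13·22·15=8910; k=5: 4004+0+13·14·15=6734 → min 6734.
Length 4: M1..M4: k=1: 0+2464+14·15·22=7084; k=2: 840+1144+14·4·22=3216; k=3: 1568+0+14·13·22=5572 → min 3216 | M2..M5: k=2: 0+2376+15·4·14=3216; k=3: 780+4004+15·13·14=7514; k=4: 2464+0+15·22·14=7084 → min 3216 | M3..M6: k=3: 0+6734+4·13·15=7514; k=4: 1144+4620+4·22·15=7084; k=5: 2376+0+4·14·15=3216 → min 3216.
Length 5: M1..M5: k=1: 0+3216+14·15·14=6156; k=2: 840+2376+14·4·14=4000; k=3: 1568+4004+14·13·14=8120; k=4: 3216+0+14·22·14=7528 → min 4000 | M2..M6: k=2: 0+3216+15·4·15=4116; k=3: 780+6734+15·13·15=10439; k=4: 2464+4620+15·22·15=12034; k=5: 3216+0+15·14·15=6366 → min 4116.
Top-level splits: k=1: (M1..M1)·(M2..M6) → 0+4116+14·15·15 = 7266; k=2: (M1..M2)·(M3..M6) → 840+3216+14·4·15 = 4896; k=3: (M1..M3)·(M4..M6) → 1568+6734+14·13·15 = 11032; k=4: (M1..M4)·(M5..M6) → 3216+4620+14·22·15 = 12456; k=5: (M1..M5)·(M6..M6) → 4000+0+14·14·15 = 6940.
Best split is after M2, i.e. k = 2.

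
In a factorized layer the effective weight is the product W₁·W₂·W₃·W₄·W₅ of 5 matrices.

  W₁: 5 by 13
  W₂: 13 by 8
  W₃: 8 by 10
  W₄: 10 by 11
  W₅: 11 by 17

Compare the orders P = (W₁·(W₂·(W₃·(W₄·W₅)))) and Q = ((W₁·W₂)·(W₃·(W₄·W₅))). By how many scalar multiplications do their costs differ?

Order P = (W₁·(W₂·(W₃·(W₄·W₅)))): (W₄·W₅): 10×11 by 11×17 → 10×17, cost 10·11·17 = 1870; (W₃·(W₄·W₅)): 8×10 by 10×17 → 8×17, cost 8·10·17 = 1360; cumulative 3230; (W₂·(W₃·(W₄·W₅))): 13×8 by 8×17 → 13×17, cost 13·8·17 = 1768; cumulative 4998; (W₁·(W₂·(W₃·(W₄·W₅)))): 5×13 by 13×17 → 5×17, cost 5·13·17 = 1105; cumulative 6103. Total 6103.
Order Q = ((W₁·W₂)·(W₃·(W₄·W₅))): (W₁·W₂): 5×13 by 13×8 → 5×8, cost 5·13·8 = 520; (W₄·W₅): 10×11 by 11×17 → 10×17, cost 10·11·17 = 1870; (W₃·(W₄·W₅)): 8×10 by 10×17 → 8×17, cost 8·10·17 = 1360; cumulative 3230; ((W₁·W₂)·(W₃·(W₄·W₅))): 5×8 by 8×17 → 5×17, cost 5·8·17 = 680; cumulative 4430. Total 4430.
Difference: |6103 − 4430| = 1673.

1673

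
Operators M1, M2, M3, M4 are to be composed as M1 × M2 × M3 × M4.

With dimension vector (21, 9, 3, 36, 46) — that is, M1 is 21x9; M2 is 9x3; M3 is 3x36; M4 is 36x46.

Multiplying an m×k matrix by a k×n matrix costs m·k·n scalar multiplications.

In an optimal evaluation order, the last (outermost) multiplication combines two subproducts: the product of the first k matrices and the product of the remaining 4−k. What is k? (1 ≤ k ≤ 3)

Adjacent pairs: M1M2 = 21·9·3 = 567; M2M3 = 9·3·36 = 972; M3M4 = 3·36·46 = 4968.
Length 3: M1..M3: k=1: 0+972+21·9·36=7776; k=2: 567+0+21·3·36=2835 → min 2835 | M2..M4: k=2: 0+4968+9·3·46=6210; k=3: 972+0+9·36·46=15876 → min 6210.
Top-level splits: k=1: (M1..M1)·(M2..M4) → 0+6210+21·9·46 = 14904; k=2: (M1..M2)·(M3..M4) → 567+4968+21·3·46 = 8433; k=3: (M1..M3)·(M4..M4) → 2835+0+21·36·46 = 37611.
Best split is after M2, i.e. k = 2.

2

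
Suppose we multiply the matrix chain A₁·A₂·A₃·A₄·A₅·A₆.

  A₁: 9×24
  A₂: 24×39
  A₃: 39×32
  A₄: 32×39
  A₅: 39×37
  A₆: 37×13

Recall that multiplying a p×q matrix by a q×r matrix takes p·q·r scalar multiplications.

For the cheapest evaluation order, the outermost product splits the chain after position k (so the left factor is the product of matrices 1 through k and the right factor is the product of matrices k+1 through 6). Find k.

5

Adjacent pairs: A₁A₂ = 9·24·39 = 8424; A₂A₃ = 24·39·32 = 29952; A₃A₄ = 39·32·39 = 48672; A₄A₅ = 32·39·37 = 46176; A₅A₆ = 39·37·13 = 18759.
Length 3: A₁..A₃: k=1: 0+29952+9·24·32=36864; k=2: 8424+0+9·39·32=19656 → min 19656 | A₂..A₄: k=2: 0+48672+24·39·39=85176; k=3: 29952+0+24·32·39=59904 → min 59904 | A₃..A₅: k=3: 0+46176+39·32·37=92352; k=4: 48672+0+39·39·37=104949 → min 92352 | A₄..A₆: k=4: 0+18759+32·39·13=34983; k=5: 46176+0+32·37·13=61568 → min 34983.
Length 4: A₁..A₄: k=1: 0+59904+9·24·39=68328; k=2: 8424+48672+9·39·39=70785; k=3: 19656+0+9·32·39=30888 → min 30888 | A₂..A₅: k=2: 0+92352+24·39·37=126984; k=3: 29952+46176+24·32·37=104544; k=4: 59904+0+24·39·37=94536 → min 94536 | A₃..A₆: k=3: 0+34983+39·32·13=51207; k=4: 48672+18759+39·39·13=87204; k=5: 92352+0+39·37·13=111111 → min 51207.
Length 5: A₁..A₅: k=1: 0+94536+9·24·37=102528; k=2: 8424+92352+9·39·37=113763; k=3: 19656+46176+9·32·37=76488; k=4: 30888+0+9·39·37=43875 → min 43875 | A₂..A₆: k=2: 0+51207+24·39·13=63375; k=3: 29952+34983+24·32·13=74919; k=4: 59904+18759+24·39·13=90831; k=5: 94536+0+24·37·13=106080 → min 63375.
Top-level splits: k=1: (A₁..A₁)·(A₂..A₆) → 0+63375+9·24·13 = 66183; k=2: (A₁..A₂)·(A₃..A₆) → 8424+51207+9·39·13 = 64194; k=3: (A₁..A₃)·(A₄..A₆) → 19656+34983+9·32·13 = 58383; k=4: (A₁..A₄)·(A₅..A₆) → 30888+18759+9·39·13 = 54210; k=5: (A₁..A₅)·(A₆..A₆) → 43875+0+9·37·13 = 48204.
Best split is after A₅, i.e. k = 5.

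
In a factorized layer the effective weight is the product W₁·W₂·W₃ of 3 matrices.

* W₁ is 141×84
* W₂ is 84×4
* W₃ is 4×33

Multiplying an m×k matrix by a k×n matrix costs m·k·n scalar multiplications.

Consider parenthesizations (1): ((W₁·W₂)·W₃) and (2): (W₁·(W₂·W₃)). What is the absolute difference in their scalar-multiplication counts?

335952

Order (1) = ((W₁·W₂)·W₃): (W₁·W₂): 141×84 by 84×4 → 141×4, cost 141·84·4 = 47376; ((W₁·W₂)·W₃): 141×4 by 4×33 → 141×33, cost 141·4·33 = 18612; cumulative 65988. Total 65988.
Order (2) = (W₁·(W₂·W₃)): (W₂·W₃): 84×4 by 4×33 → 84×33, cost 84·4·33 = 11088; (W₁·(W₂·W₃)): 141×84 by 84×33 → 141×33, cost 141·84·33 = 390852; cumulative 401940. Total 401940.
Difference: |65988 − 401940| = 335952.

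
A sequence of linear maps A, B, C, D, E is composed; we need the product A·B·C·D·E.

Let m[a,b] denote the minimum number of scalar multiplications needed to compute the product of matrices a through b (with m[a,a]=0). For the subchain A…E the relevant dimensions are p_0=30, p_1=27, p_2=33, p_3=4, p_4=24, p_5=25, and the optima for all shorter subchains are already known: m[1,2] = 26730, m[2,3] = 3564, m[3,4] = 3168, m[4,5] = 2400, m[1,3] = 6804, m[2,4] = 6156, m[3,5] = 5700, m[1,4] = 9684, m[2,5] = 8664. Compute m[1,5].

m[1,5] = min over k∈[1,4] of m[1,k]+m[k+1,5]+p_{0}·p_k·p_{5}.
k=1: 0 + 8664 + 30·27·25 = 28914; k=2: 26730 + 5700 + 30·33·25 = 57180; k=3: 6804 + 2400 + 30·4·25 = 12204; k=4: 9684 + 0 + 30·24·25 = 27684.
Minimum: 12204 at k=3.

12204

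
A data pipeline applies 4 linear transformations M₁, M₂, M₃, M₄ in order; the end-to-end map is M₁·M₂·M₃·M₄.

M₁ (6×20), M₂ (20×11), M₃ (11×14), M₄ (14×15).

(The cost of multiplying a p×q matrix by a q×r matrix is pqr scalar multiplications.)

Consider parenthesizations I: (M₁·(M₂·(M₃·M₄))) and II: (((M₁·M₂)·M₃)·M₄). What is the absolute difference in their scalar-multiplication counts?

Order I = (M₁·(M₂·(M₃·M₄))): (M₃·M₄): 11×14 by 14×15 → 11×15, cost 11·14·15 = 2310; (M₂·(M₃·M₄)): 20×11 by 11×15 → 20×15, cost 20·11·15 = 3300; cumulative 5610; (M₁·(M₂·(M₃·M₄))): 6×20 by 20×15 → 6×15, cost 6·20·15 = 1800; cumulative 7410. Total 7410.
Order II = (((M₁·M₂)·M₃)·M₄): (M₁·M₂): 6×20 by 20×11 → 6×11, cost 6·20·11 = 1320; ((M₁·M₂)·M₃): 6×11 by 11×14 → 6×14, cost 6·11·14 = 924; cumulative 2244; (((M₁·M₂)·M₃)·M₄): 6×14 by 14×15 → 6×15, cost 6·14·15 = 1260; cumulative 3504. Total 3504.
Difference: |7410 − 3504| = 3906.

3906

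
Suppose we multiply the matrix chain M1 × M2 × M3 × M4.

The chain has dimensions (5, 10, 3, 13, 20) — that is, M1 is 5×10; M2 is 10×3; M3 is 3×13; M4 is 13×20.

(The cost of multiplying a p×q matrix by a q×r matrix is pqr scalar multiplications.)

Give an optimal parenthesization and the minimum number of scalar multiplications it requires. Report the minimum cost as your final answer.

Adjacent pairs: M1M2 = 5·10·3 = 150; M2M3 = 10·3·13 = 390; M3M4 = 3·13·20 = 780.
Length 3: M1..M3: k=1: 0+390+5·10·13=1040; k=2: 150+0+5·3·13=345 → min 345 | M2..M4: k=2: 0+780+10·3·20=1380; k=3: 390+0+10·13·20=2990 → min 1380.
Length 4: M1..M4: k=1: 0+1380+5·10·20=2380; k=2: 150+780+5·3·20=1230; k=3: 345+0+5·13·20=1645 → min 1230.
Optimal parenthesization: ((M1 × M2) × (M3 × M4)) with cost 1230.

1230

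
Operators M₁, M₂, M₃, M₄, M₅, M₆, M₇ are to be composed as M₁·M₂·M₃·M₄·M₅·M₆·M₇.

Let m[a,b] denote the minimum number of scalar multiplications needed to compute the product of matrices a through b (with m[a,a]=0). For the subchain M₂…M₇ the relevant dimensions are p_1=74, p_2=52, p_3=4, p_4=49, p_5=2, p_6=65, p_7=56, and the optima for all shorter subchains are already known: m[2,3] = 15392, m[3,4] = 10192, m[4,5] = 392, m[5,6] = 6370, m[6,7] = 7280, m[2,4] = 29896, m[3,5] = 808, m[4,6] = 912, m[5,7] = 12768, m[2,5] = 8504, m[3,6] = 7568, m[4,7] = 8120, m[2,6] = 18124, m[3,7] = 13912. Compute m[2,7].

24072

m[2,7] = min over k∈[2,6] of m[2,k]+m[k+1,7]+p_{1}·p_k·p_{7}.
k=2: 0 + 13912 + 74·52·56 = 229400; k=3: 15392 + 8120 + 74·4·56 = 40088; k=4: 29896 + 12768 + 74·49·56 = 245720; k=5: 8504 + 7280 + 74·2·56 = 24072; k=6: 18124 + 0 + 74·65·56 = 287484.
Minimum: 24072 at k=5.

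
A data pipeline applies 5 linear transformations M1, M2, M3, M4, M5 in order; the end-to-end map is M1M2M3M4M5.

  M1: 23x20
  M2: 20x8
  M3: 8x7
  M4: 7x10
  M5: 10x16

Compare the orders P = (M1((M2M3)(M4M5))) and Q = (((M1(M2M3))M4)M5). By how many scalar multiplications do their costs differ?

2210

Order P = (M1((M2M3)(M4M5))): (M2M3): 20×8 by 8×7 → 20×7, cost 20·8·7 = 1120; (M4M5): 7×10 by 10×16 → 7×16, cost 7·10·16 = 1120; ((M2M3)(M4M5)): 20×7 by 7×16 → 20×16, cost 20·7·16 = 2240; cumulative 4480; (M1((M2M3)(M4M5))): 23×20 by 20×16 → 23×16, cost 23·20·16 = 7360; cumulative 11840. Total 11840.
Order Q = (((M1(M2M3))M4)M5): (M2M3): 20×8 by 8×7 → 20×7, cost 20·8·7 = 1120; (M1(M2M3)): 23×20 by 20×7 → 23×7, cost 23·20·7 = 3220; cumulative 4340; ((M1(M2M3))M4): 23×7 by 7×10 → 23×10, cost 23·7·10 = 1610; cumulative 5950; (((M1(M2M3))M4)M5): 23×10 by 10×16 → 23×16, cost 23·10·16 = 3680; cumulative 9630. Total 9630.
Difference: |11840 − 9630| = 2210.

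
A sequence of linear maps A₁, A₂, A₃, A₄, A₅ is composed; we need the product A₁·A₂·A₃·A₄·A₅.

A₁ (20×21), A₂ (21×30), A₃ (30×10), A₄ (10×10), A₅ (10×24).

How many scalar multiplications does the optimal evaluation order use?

17300

Adjacent pairs: A₁A₂ = 20·21·30 = 12600; A₂A₃ = 21·30·10 = 6300; A₃A₄ = 30·10·10 = 3000; A₄A₅ = 10·10·24 = 2400.
Length 3: A₁..A₃: k=1: 0+6300+20·21·10=10500; k=2: 12600+0+20·30·10=18600 → min 10500 | A₂..A₄: k=2: 0+3000+21·30·10=9300; k=3: 6300+0+21·10·10=8400 → min 8400 | A₃..A₅: k=3: 0+2400+30·10·24=9600; k=4: 3000+0+30·10·24=10200 → min 9600.
Length 4: A₁..A₄: k=1: 0+8400+20·21·10=12600; k=2: 12600+3000+20·30·10=21600; k=3: 10500+0+20·10·10=12500 → min 12500 | A₂..A₅: k=2: 0+9600+21·30·24=24720; k=3: 6300+2400+21·10·24=13740; k=4: 8400+0+21·10·24=13440 → min 13440.
Length 5: A₁..A₅: k=1: 0+13440+20·21·24=23520; k=2: 12600+9600+20·30·24=36600; k=3: 10500+2400+20·10·24=17700; k=4: 12500+0+20·10·24=17300 → min 17300.
Optimal order: (((A₁·(A₂·A₃))·A₄)·A₅) with cost 17300.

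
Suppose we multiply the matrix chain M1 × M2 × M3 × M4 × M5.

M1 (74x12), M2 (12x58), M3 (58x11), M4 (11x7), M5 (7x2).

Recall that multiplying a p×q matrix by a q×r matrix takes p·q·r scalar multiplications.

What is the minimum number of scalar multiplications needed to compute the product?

Adjacent pairs: M1M2 = 74·12·58 = 51504; M2M3 = 12·58·11 = 7656; M3M4 = 58·11·7 = 4466; M4M5 = 11·7·2 = 154.
Length 3: M1..M3: k=1: 0+7656+74·12·11=17424; k=2: 51504+0+74·58·11=98716 → min 17424 | M2..M4: k=2: 0+4466+12·58·7=9338; k=3: 7656+0+12·11·7=8580 → min 8580 | M3..M5: k=3: 0+154+58·11·2=1430; k=4: 4466+0+58·7·2=5278 → min 1430.
Length 4: M1..M4: k=1: 0+8580+74·12·7=14796; k=2: 51504+4466+74·58·7=86014; k=3: 17424+0+74·11·7=23122 → min 14796 | M2..M5: k=2: 0+1430+12·58·2=2822; k=3: 7656+154+12·11·2=8074; k=4: 8580+0+12·7·2=8748 → min 2822.
Length 5: M1..M5: k=1: 0+2822+74·12·2=4598; k=2: 51504+1430+74·58·2=61518; k=3: 17424+154+74·11·2=19206; k=4: 14796+0+74·7·2=15832 → min 4598.
Optimal order: (M1 × (M2 × (M3 × (M4 × M5)))) with cost 4598.

4598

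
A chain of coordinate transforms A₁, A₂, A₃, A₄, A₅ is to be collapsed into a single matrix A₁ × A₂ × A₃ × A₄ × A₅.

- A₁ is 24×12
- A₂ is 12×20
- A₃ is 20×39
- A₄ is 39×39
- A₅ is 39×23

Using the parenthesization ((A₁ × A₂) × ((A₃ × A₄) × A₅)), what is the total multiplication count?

(A₁ × A₂): 24×12 by 12×20 → 24×20, cost 24·12·20 = 5760
(A₃ × A₄): 20×39 by 39×39 → 20×39, cost 20·39·39 = 30420
((A₃ × A₄) × A₅): 20×39 by 39×23 → 20×23, cost 20·39·23 = 17940; cumulative 48360
((A₁ × A₂) × ((A₃ × A₄) × A₅)): 24×20 by 20×23 → 24×23, cost 24·20·23 = 11040; cumulative 65160
Total: 65160 scalar multiplications.

65160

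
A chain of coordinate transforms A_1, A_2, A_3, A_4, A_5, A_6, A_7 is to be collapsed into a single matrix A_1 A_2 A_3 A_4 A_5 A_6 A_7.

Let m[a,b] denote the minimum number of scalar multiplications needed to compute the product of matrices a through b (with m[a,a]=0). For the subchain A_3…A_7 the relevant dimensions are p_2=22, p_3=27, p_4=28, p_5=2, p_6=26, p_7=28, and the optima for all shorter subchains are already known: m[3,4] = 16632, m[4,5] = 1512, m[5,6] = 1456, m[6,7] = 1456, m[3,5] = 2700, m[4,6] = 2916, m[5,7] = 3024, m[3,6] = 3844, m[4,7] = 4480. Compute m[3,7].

5388

m[3,7] = min over k∈[3,6] of m[3,k]+m[k+1,7]+p_{2}·p_k·p_{7}.
k=3: 0 + 4480 + 22·27·28 = 21112; k=4: 16632 + 3024 + 22·28·28 = 36904; k=5: 2700 + 1456 + 22·2·28 = 5388; k=6: 3844 + 0 + 22·26·28 = 19860.
Minimum: 5388 at k=5.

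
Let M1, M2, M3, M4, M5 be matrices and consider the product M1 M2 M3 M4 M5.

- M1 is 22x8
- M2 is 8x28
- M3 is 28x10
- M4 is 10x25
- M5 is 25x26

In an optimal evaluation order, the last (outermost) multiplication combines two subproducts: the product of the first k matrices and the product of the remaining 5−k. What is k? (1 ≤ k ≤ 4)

1

Adjacent pairs: M1M2 = 22·8·28 = 4928; M2M3 = 8·28·10 = 2240; M3M4 = 28·10·25 = 7000; M4M5 = 10·25·26 = 6500.
Length 3: M1..M3: k=1: 0+2240+22·8·10=4000; k=2: 4928+0+22·28·10=11088 → min 4000 | M2..M4: k=2: 0+7000+8·28·25=12600; k=3: 2240+0+8·10·25=4240 → min 4240 | M3..M5: k=3: 0+6500+28·10·26=13780; k=4: 7000+0+28·25·26=25200 → min 13780.
Length 4: M1..M4: k=1: 0+4240+22·8·25=8640; k=2: 4928+7000+22·28·25=27328; k=3: 4000+0+22·10·25=9500 → min 8640 | M2..M5: k=2: 0+13780+8·28·26=19604; k=3: 2240+6500+8·10·26=10820; k=4: 4240+0+8·25·26=9440 → min 9440.
Top-level splits: k=1: (M1..M1)·(M2..M5) → 0+9440+22·8·26 = 14016; k=2: (M1..M2)·(M3..M5) → 4928+13780+22·28·26 = 34724; k=3: (M1..M3)·(M4..M5) → 4000+6500+22·10·26 = 16220; k=4: (M1..M4)·(M5..M5) → 8640+0+22·25·26 = 22940.
Best split is after M1, i.e. k = 1.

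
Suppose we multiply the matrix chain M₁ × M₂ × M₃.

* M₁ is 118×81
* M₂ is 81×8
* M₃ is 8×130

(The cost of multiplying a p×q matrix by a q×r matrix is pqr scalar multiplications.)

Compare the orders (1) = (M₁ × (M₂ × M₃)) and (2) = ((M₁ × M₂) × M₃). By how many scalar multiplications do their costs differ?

1127596

Order (1) = (M₁ × (M₂ × M₃)): (M₂ × M₃): 81×8 by 8×130 → 81×130, cost 81·8·130 = 84240; (M₁ × (M₂ × M₃)): 118×81 by 81×130 → 118×130, cost 118·81·130 = 1242540; cumulative 1326780. Total 1326780.
Order (2) = ((M₁ × M₂) × M₃): (M₁ × M₂): 118×81 by 81×8 → 118×8, cost 118·81·8 = 76464; ((M₁ × M₂) × M₃): 118×8 by 8×130 → 118×130, cost 118·8·130 = 122720; cumulative 199184. Total 199184.
Difference: |1326780 − 199184| = 1127596.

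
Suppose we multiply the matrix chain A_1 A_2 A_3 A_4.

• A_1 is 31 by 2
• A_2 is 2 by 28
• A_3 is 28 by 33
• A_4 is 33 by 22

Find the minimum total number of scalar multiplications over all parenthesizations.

4664

Adjacent pairs: A_1A_2 = 31·2·28 = 1736; A_2A_3 = 2·28·33 = 1848; A_3A_4 = 28·33·22 = 20328.
Length 3: A_1..A_3: k=1: 0+1848+31·2·33=3894; k=2: 1736+0+31·28·33=30380 → min 3894 | A_2..A_4: k=2: 0+20328+2·28·22=21560; k=3: 1848+0+2·33·22=3300 → min 3300.
Length 4: A_1..A_4: k=1: 0+3300+31·2·22=4664; k=2: 1736+20328+31·28·22=41160; k=3: 3894+0+31·33·22=26400 → min 4664.
Optimal order: (A_1 ((A_2 A_3) A_4)) with cost 4664.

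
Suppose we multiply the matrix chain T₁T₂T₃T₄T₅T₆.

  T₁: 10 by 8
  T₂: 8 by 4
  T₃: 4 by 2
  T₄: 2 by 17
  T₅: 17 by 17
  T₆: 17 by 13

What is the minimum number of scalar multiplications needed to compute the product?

Adjacent pairs: T₁T₂ = 10·8·4 = 320; T₂T₃ = 8·4·2 = 64; T₃T₄ = 4·2·17 = 136; T₄T₅ = 2·17·17 = 578; T₅T₆ = 17·17·13 = 3757.
Length 3: T₁..T₃: k=1: 0+64+10·8·2=224; k=2: 320+0+10·4·2=400 → min 224 | T₂..T₄: k=2: 0+136+8·4·17=680; k=3: 64+0+8·2·17=336 → min 336 | T₃..T₅: k=3: 0+578+4·2·17=714; k=4: 136+0+4·17·17=1292 → min 714 | T₄..T₆: k=4: 0+3757+2·17·13=4199; k=5: 578+0+2·17·13=1020 → min 1020.
Length 4: T₁..T₄: k=1: 0+336+10·8·17=1696; k=2: 320+136+10·4·17=1136; k=3: 224+0+10·2·17=564 → min 564 | T₂..T₅: k=2: 0+714+8·4·17=1258; k=3: 64+578+8·2·17=914; k=4: 336+0+8·17·17=2648 → min 914 | T₃..T₆: k=3: 0+1020+4·2·13=1124; k=4: 136+3757+4·17·13=4777; k=5: 714+0+4·17·13=1598 → min 1124.
Length 5: T₁..T₅: k=1: 0+914+10·8·17=2274; k=2: 320+714+10·4·17=1714; k=3: 224+578+10·2·17=1142; k=4: 564+0+10·17·17=3454 → min 1142 | T₂..T₆: k=2: 0+1124+8·4·13=1540; k=3: 64+1020+8·2·13=1292; k=4: 336+3757+8·17·13=5861; k=5: 914+0+8·17·13=2682 → min 1292.
Length 6: T₁..T₆: k=1: 0+1292+10·8·13=2332; k=2: 320+1124+10·4·13=1964; k=3: 224+1020+10·2·13=1504; k=4: 564+3757+10·17·13=6531; k=5: 1142+0+10·17·13=3352 → min 1504.
Optimal order: ((T₁(T₂T₃))((T₄T₅)T₆)) with cost 1504.

1504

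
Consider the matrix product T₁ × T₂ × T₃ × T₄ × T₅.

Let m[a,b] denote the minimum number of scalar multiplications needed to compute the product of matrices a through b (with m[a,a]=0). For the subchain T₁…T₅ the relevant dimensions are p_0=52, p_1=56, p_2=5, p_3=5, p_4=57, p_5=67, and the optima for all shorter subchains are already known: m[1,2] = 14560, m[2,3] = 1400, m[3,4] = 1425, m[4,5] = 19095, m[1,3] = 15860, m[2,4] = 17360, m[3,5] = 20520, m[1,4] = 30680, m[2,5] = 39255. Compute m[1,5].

m[1,5] = min over k∈[1,4] of m[1,k]+m[k+1,5]+p_{0}·p_k·p_{5}.
k=1: 0 + 39255 + 52·56·67 = 234359; k=2: 14560 + 20520 + 52·5·67 = 52500; k=3: 15860 + 19095 + 52·5·67 = 52375; k=4: 30680 + 0 + 52·57·67 = 229268.
Minimum: 52375 at k=3.

52375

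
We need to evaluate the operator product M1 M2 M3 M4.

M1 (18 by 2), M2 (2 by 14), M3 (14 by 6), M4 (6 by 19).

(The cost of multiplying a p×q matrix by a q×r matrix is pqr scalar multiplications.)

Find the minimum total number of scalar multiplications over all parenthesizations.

Adjacent pairs: M1M2 = 18·2·14 = 504; M2M3 = 2·14·6 = 168; M3M4 = 14·6·19 = 1596.
Length 3: M1..M3: k=1: 0+168+18·2·6=384; k=2: 504+0+18·14·6=2016 → min 384 | M2..M4: k=2: 0+1596+2·14·19=2128; k=3: 168+0+2·6·19=396 → min 396.
Length 4: M1..M4: k=1: 0+396+18·2·19=1080; k=2: 504+1596+18·14·19=6888; k=3: 384+0+18·6·19=2436 → min 1080.
Optimal order: (M1 ((M2 M3) M4)) with cost 1080.

1080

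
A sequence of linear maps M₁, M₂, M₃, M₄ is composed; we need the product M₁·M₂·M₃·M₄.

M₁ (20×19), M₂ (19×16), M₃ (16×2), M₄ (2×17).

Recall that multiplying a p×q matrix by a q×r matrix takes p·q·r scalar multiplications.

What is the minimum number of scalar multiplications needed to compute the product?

2048

Adjacent pairs: M₁M₂ = 20·19·16 = 6080; M₂M₃ = 19·16·2 = 608; M₃M₄ = 16·2·17 = 544.
Length 3: M₁..M₃: k=1: 0+608+20·19·2=1368; k=2: 6080+0+20·16·2=6720 → min 1368 | M₂..M₄: k=2: 0+544+19·16·17=5712; k=3: 608+0+19·2·17=1254 → min 1254.
Length 4: M₁..M₄: k=1: 0+1254+20·19·17=7714; k=2: 6080+544+20·16·17=12064; k=3: 1368+0+20·2·17=2048 → min 2048.
Optimal order: ((M₁·(M₂·M₃))·M₄) with cost 2048.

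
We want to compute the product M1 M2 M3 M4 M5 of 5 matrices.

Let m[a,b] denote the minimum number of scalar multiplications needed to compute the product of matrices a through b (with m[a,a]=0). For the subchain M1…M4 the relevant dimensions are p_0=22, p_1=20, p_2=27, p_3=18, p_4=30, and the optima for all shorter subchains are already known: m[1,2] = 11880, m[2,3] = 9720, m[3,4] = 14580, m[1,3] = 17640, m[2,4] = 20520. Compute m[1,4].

m[1,4] = min over k∈[1,3] of m[1,k]+m[k+1,4]+p_{0}·p_k·p_{4}.
k=1: 0 + 20520 + 22·20·30 = 33720; k=2: 11880 + 14580 + 22·27·30 = 44280; k=3: 17640 + 0 + 22·18·30 = 29520.
Minimum: 29520 at k=3.

29520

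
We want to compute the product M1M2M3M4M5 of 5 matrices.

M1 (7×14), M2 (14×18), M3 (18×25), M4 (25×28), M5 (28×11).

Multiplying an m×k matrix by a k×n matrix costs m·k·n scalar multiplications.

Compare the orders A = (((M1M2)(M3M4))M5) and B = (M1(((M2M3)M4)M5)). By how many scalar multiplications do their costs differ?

Order A = (((M1M2)(M3M4))M5): (M1M2): 7×14 by 14×18 → 7×18, cost 7·14·18 = 1764; (M3M4): 18×25 by 25×28 → 18×28, cost 18·25·28 = 12600; ((M1M2)(M3M4)): 7×18 by 18×28 → 7×28, cost 7·18·28 = 3528; cumulative 17892; (((M1M2)(M3M4))M5): 7×28 by 28×11 → 7×11, cost 7·28·11 = 2156; cumulative 20048. Total 20048.
Order B = (M1(((M2M3)M4)M5)): (M2M3): 14×18 by 18×25 → 14×25, cost 14·18·25 = 6300; ((M2M3)M4): 14×25 by 25×28 → 14×28, cost 14·25·28 = 9800; cumulative 16100; (((M2M3)M4)M5): 14×28 by 28×11 → 14×11, cost 14·28·11 = 4312; cumulative 20412; (M1(((M2M3)M4)M5)): 7×14 by 14×11 → 7×11, cost 7·14·11 = 1078; cumulative 21490. Total 21490.
Difference: |20048 − 21490| = 1442.

1442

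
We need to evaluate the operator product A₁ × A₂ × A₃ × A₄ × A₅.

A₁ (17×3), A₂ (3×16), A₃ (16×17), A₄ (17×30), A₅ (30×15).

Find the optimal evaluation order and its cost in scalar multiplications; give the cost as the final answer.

Adjacent pairs: A₁A₂ = 17·3·16 = 816; A₂A₃ = 3·16·17 = 816; A₃A₄ = 16·17·30 = 8160; A₄A₅ = 17·30·15 = 7650.
Length 3: A₁..A₃: k=1: 0+816+17·3·17=1683; k=2: 816+0+17·16·17=5440 → min 1683 | A₂..A₄: k=2: 0+8160+3·16·30=9600; k=3: 816+0+3·17·30=2346 → min 2346 | A₃..A₅: k=3: 0+7650+16·17·15=11730; k=4: 8160+0+16·30·15=15360 → min 11730.
Length 4: A₁..A₄: k=1: 0+2346+17·3·30=3876; k=2: 816+8160+17·16·30=17136; k=3: 1683+0+17·17·30=10353 → min 3876 | A₂..A₅: k=2: 0+11730+3·16·15=12450; k=3: 816+7650+3·17·15=9231; k=4: 2346+0+3·30·15=3696 → min 3696.
Length 5: A₁..A₅: k=1: 0+3696+17·3·15=4461; k=2: 816+11730+17·16·15=16626; k=3: 1683+7650+17·17·15=13668; k=4: 3876+0+17·30·15=11526 → min 4461.
Optimal parenthesization: (A₁ × (((A₂ × A₃) × A₄) × A₅)) with cost 4461.

4461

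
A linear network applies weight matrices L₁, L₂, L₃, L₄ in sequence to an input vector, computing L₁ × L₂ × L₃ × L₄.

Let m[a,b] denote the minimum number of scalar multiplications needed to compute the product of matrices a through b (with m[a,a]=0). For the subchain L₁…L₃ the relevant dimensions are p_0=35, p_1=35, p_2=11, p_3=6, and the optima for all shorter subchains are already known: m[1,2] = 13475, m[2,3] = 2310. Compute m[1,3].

9660

m[1,3] = min over k∈[1,2] of m[1,k]+m[k+1,3]+p_{0}·p_k·p_{3}.
k=1: 0 + 2310 + 35·35·6 = 9660; k=2: 13475 + 0 + 35·11·6 = 15785.
Minimum: 9660 at k=1.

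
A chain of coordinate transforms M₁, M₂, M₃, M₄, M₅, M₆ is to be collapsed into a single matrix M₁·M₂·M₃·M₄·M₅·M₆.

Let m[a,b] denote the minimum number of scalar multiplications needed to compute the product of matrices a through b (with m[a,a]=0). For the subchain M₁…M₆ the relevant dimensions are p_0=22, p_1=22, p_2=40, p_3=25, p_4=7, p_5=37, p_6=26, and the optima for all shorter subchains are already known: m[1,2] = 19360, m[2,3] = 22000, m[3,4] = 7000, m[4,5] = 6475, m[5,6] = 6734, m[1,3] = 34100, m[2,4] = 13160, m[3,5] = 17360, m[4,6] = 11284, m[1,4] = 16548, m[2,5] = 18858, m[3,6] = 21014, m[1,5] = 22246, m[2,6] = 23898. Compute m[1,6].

27286

m[1,6] = min over k∈[1,5] of m[1,k]+m[k+1,6]+p_{0}·p_k·p_{6}.
k=1: 0 + 23898 + 22·22·26 = 36482; k=2: 19360 + 21014 + 22·40·26 = 63254; k=3: 34100 + 11284 + 22·25·26 = 59684; k=4: 16548 + 6734 + 22·7·26 = 27286; k=5: 22246 + 0 + 22·37·26 = 43410.
Minimum: 27286 at k=4.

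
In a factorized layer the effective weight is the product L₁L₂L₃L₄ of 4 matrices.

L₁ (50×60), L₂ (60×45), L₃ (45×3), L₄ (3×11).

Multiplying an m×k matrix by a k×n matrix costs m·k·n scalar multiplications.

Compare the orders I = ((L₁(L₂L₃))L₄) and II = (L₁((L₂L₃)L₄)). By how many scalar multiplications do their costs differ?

Order I = ((L₁(L₂L₃))L₄): (L₂L₃): 60×45 by 45×3 → 60×3, cost 60·45·3 = 8100; (L₁(L₂L₃)): 50×60 by 60×3 → 50×3, cost 50·60·3 = 9000; cumulative 17100; ((L₁(L₂L₃))L₄): 50×3 by 3×11 → 50×11, cost 50·3·11 = 1650; cumulative 18750. Total 18750.
Order II = (L₁((L₂L₃)L₄)): (L₂L₃): 60×45 by 45×3 → 60×3, cost 60·45·3 = 8100; ((L₂L₃)L₄): 60×3 by 3×11 → 60×11, cost 60·3·11 = 1980; cumulative 10080; (L₁((L₂L₃)L₄)): 50×60 by 60×11 → 50×11, cost 50·60·11 = 33000; cumulative 43080. Total 43080.
Difference: |18750 − 43080| = 24330.

24330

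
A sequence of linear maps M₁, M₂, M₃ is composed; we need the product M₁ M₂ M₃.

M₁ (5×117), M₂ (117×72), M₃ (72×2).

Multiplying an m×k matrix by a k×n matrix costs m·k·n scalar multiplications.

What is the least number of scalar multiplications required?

18018

Order (M₁ (M₂ M₃)): (M₂ M₃): 117×72 by 72×2 → 117×2, cost 117·72·2 = 16848; (M₁ (M₂ M₃)): 5×117 by 117×2 → 5×2, cost 5·117·2 = 1170; cumulative 18018. Total 18018.
Order ((M₁ M₂) M₃): (M₁ M₂): 5×117 by 117×72 → 5×72, cost 5·117·72 = 42120; ((M₁ M₂) M₃): 5×72 by 72×2 → 5×2, cost 5·72·2 = 720; cumulative 42840. Total 42840.
Minimum: 18018.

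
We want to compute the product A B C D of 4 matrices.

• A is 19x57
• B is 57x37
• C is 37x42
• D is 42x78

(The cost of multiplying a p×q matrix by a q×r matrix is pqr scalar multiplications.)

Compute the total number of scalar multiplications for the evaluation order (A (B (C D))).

370188

(C D): 37×42 by 42×78 → 37×78, cost 37·42·78 = 121212
(B (C D)): 57×37 by 37×78 → 57×78, cost 57·37·78 = 164502; cumulative 285714
(A (B (C D))): 19×57 by 57×78 → 19×78, cost 19·57·78 = 84474; cumulative 370188
Total: 370188 scalar multiplications.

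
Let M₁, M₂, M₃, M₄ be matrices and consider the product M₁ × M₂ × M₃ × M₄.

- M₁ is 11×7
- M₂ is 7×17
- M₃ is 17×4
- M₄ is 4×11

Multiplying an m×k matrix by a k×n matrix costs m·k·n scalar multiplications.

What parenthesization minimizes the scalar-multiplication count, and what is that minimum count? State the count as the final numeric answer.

Adjacent pairs: M₁M₂ = 11·7·17 = 1309; M₂M₃ = 7·17·4 = 476; M₃M₄ = 17·4·11 = 748.
Length 3: M₁..M₃: k=1: 0+476+11·7·4=784; k=2: 1309+0+11·17·4=2057 → min 784 | M₂..M₄: k=2: 0+748+7·17·11=2057; k=3: 476+0+7·4·11=784 → min 784.
Length 4: M₁..M₄: k=1: 0+784+11·7·11=1631; k=2: 1309+748+11·17·11=4114; k=3: 784+0+11·4·11=1268 → min 1268.
Optimal parenthesization: ((M₁ × (M₂ × M₃)) × M₄) with cost 1268.

1268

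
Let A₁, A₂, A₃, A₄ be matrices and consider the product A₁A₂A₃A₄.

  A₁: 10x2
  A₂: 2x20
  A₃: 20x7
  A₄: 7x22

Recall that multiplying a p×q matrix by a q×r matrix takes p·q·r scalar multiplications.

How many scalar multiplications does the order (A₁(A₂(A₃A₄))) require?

(A₃A₄): 20×7 by 7×22 → 20×22, cost 20·7·22 = 3080
(A₂(A₃A₄)): 2×20 by 20×22 → 2×22, cost 2·20·22 = 880; cumulative 3960
(A₁(A₂(A₃A₄))): 10×2 by 2×22 → 10×22, cost 10·2·22 = 440; cumulative 4400
Total: 4400 scalar multiplications.

4400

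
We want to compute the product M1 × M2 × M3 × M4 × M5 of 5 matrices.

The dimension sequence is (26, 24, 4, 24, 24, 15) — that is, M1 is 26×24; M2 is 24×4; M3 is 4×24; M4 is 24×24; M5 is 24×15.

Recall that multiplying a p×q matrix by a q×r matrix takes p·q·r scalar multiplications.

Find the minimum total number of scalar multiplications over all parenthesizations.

7800

Adjacent pairs: M1M2 = 26·24·4 = 2496; M2M3 = 24·4·24 = 2304; M3M4 = 4·24·24 = 2304; M4M5 = 24·24·15 = 8640.
Length 3: M1..M3: k=1: 0+2304+26·24·24=17280; k=2: 2496+0+26·4·24=4992 → min 4992 | M2..M4: k=2: 0+2304+24·4·24=4608; k=3: 2304+0+24·24·24=16128 → min 4608 | M3..M5: k=3: 0+8640+4·24·15=10080; k=4: 2304+0+4·24·15=3744 → min 3744.
Length 4: M1..M4: k=1: 0+4608+26·24·24=19584; k=2: 2496+2304+26·4·24=7296; k=3: 4992+0+26·24·24=19968 → min 7296 | M2..M5: k=2: 0+3744+24·4·15=5184; k=3: 2304+8640+24·24·15=19584; k=4: 4608+0+24·24·15=13248 → min 5184.
Length 5: M1..M5: k=1: 0+5184+26·24·15=14544; k=2: 2496+3744+26·4·15=7800; k=3: 4992+8640+26·24·15=22992; k=4: 7296+0+26·24·15=16656 → min 7800.
Optimal order: ((M1 × M2) × ((M3 × M4) × M5)) with cost 7800.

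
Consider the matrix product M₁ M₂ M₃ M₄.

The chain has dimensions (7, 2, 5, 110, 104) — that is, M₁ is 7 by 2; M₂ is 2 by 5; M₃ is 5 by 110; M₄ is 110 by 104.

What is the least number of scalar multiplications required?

Adjacent pairs: M₁M₂ = 7·2·5 = 70; M₂M₃ = 2·5·110 = 1100; M₃M₄ = 5·110·104 = 57200.
Length 3: M₁..M₃: k=1: 0+1100+7·2·110=2640; k=2: 70+0+7·5·110=3920 → min 2640 | M₂..M₄: k=2: 0+57200+2·5·104=58240; k=3: 1100+0+2·110·104=23980 → min 23980.
Length 4: M₁..M₄: k=1: 0+23980+7·2·104=25436; k=2: 70+57200+7·5·104=60910; k=3: 2640+0+7·110·104=82720 → min 25436.
Optimal order: (M₁ ((M₂ M₃) M₄)) with cost 25436.

25436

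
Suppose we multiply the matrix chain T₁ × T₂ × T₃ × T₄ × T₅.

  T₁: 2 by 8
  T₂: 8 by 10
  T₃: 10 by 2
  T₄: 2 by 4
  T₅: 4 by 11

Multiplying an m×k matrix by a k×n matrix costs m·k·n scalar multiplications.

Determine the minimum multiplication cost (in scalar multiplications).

296

Adjacent pairs: T₁T₂ = 2·8·10 = 160; T₂T₃ = 8·10·2 = 160; T₃T₄ = 10·2·4 = 80; T₄T₅ = 2·4·11 = 88.
Length 3: T₁..T₃: k=1: 0+160+2·8·2=192; k=2: 160+0+2·10·2=200 → min 192 | T₂..T₄: k=2: 0+80+8·10·4=400; k=3: 160+0+8·2·4=224 → min 224 | T₃..T₅: k=3: 0+88+10·2·11=308; k=4: 80+0+10·4·11=520 → min 308.
Length 4: T₁..T₄: k=1: 0+224+2·8·4=288; k=2: 160+80+2·10·4=320; k=3: 192+0+2·2·4=208 → min 208 | T₂..T₅: k=2: 0+308+8·10·11=1188; k=3: 160+88+8·2·11=424; k=4: 224+0+8·4·11=576 → min 424.
Length 5: T₁..T₅: k=1: 0+424+2·8·11=600; k=2: 160+308+2·10·11=688; k=3: 192+88+2·2·11=324; k=4: 208+0+2·4·11=296 → min 296.
Optimal order: (((T₁ × (T₂ × T₃)) × T₄) × T₅) with cost 296.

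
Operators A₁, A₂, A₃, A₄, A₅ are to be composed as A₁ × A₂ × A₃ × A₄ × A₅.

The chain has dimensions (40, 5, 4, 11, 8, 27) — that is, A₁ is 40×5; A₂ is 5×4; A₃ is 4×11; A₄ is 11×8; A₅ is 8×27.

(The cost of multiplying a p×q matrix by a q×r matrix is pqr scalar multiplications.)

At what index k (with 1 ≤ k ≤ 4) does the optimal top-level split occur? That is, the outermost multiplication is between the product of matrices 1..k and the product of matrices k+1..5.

Adjacent pairs: A₁A₂ = 40·5·4 = 800; A₂A₃ = 5·4·11 = 220; A₃A₄ = 4·11·8 = 352; A₄A₅ = 11·8·27 = 2376.
Length 3: A₁..A₃: k=1: 0+220+40·5·11=2420; k=2: 800+0+40·4·11=2560 → min 2420 | A₂..A₄: k=2: 0+352+5·4·8=512; k=3: 220+0+5·11·8=660 → min 512 | A₃..A₅: k=3: 0+2376+4·11·27=3564; k=4: 352+0+4·8·27=1216 → min 1216.
Length 4: A₁..A₄: k=1: 0+512+40·5·8=2112; k=2: 800+352+40·4·8=2432; k=3: 2420+0+40·11·8=5940 → min 2112 | A₂..A₅: k=2: 0+1216+5·4·27=1756; k=3: 220+2376+5·11·27=4081; k=4: 512+0+5·8·27=1592 → min 1592.
Top-level splits: k=1: (A₁..A₁)·(A₂..A₅) → 0+1592+40·5·27 = 6992; k=2: (A₁..A₂)·(A₃..A₅) → 800+1216+40·4·27 = 6336; k=3: (A₁..A₃)·(A₄..A₅) → 2420+2376+40·11·27 = 16676; k=4: (A₁..A₄)·(A₅..A₅) → 2112+0+40·8·27 = 10752.
Best split is after A₂, i.e. k = 2.

2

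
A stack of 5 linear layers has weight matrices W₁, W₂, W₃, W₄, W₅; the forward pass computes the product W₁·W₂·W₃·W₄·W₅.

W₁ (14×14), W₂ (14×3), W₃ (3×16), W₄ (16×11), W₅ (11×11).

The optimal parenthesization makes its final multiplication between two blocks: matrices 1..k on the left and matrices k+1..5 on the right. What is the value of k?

Adjacent pairs: W₁W₂ = 14·14·3 = 588; W₂W₃ = 14·3·16 = 672; W₃W₄ = 3·16·11 = 528; W₄W₅ = 16·11·11 = 1936.
Length 3: W₁..W₃: k=1: 0+672+14·14·16=3808; k=2: 588+0+14·3·16=1260 → min 1260 | W₂..W₄: k=2: 0+528+14·3·11=990; k=3: 672+0+14·16·11=3136 → min 990 | W₃..W₅: k=3: 0+1936+3·16·11=2464; k=4: 528+0+3·11·11=891 → min 891.
Length 4: W₁..W₄: k=1: 0+990+14·14·11=3146; k=2: 588+528+14·3·11=1578; k=3: 1260+0+14·16·11=3724 → min 1578 | W₂..W₅: k=2: 0+891+14·3·11=1353; k=3: 672+1936+14·16·11=5072; k=4: 990+0+14·11·11=2684 → min 1353.
Top-level splits: k=1: (W₁..W₁)·(W₂..W₅) → 0+1353+14·14·11 = 3509; k=2: (W₁..W₂)·(W₃..W₅) → 588+891+14·3·11 = 1941; k=3: (W₁..W₃)·(W₄..W₅) → 1260+1936+14·16·11 = 5660; k=4: (W₁..W₄)·(W₅..W₅) → 1578+0+14·11·11 = 3272.
Best split is after W₂, i.e. k = 2.

2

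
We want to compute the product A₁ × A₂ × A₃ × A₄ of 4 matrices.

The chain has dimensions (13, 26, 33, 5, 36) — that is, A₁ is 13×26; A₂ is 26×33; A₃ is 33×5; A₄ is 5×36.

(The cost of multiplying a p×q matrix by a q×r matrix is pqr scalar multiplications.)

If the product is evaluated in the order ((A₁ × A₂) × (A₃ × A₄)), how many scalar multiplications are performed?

(A₁ × A₂): 13×26 by 26×33 → 13×33, cost 13·26·33 = 11154
(A₃ × A₄): 33×5 by 5×36 → 33×36, cost 33·5·36 = 5940
((A₁ × A₂) × (A₃ × A₄)): 13×33 by 33×36 → 13×36, cost 13·33·36 = 15444; cumulative 32538
Total: 32538 scalar multiplications.

32538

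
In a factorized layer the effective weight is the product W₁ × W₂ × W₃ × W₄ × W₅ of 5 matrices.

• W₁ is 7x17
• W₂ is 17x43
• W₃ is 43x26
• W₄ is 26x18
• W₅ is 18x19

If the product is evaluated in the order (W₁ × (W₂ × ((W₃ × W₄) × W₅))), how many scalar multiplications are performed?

50980

(W₃ × W₄): 43×26 by 26×18 → 43×18, cost 43·26·18 = 20124
((W₃ × W₄) × W₅): 43×18 by 18×19 → 43×19, cost 43·18·19 = 14706; cumulative 34830
(W₂ × ((W₃ × W₄) × W₅)): 17×43 by 43×19 → 17×19, cost 17·43·19 = 13889; cumulative 48719
(W₁ × (W₂ × ((W₃ × W₄) × W₅))): 7×17 by 17×19 → 7×19, cost 7·17·19 = 2261; cumulative 50980
Total: 50980 scalar multiplications.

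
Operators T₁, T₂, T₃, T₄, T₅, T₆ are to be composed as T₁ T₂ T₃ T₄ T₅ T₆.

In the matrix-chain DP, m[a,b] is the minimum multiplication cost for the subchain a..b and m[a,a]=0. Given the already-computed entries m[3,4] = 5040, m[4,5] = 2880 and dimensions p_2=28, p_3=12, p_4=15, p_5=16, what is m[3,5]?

m[3,5] = min over k∈[3,4] of m[3,k]+m[k+1,5]+p_{2}·p_k·p_{5}.
k=3: 0 + 2880 + 28·12·16 = 8256; k=4: 5040 + 0 + 28·15·16 = 11760.
Minimum: 8256 at k=3.

8256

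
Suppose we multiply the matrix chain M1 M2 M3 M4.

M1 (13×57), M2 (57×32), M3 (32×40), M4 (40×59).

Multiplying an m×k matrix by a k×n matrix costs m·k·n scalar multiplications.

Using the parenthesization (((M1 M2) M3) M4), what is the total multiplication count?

(M1 M2): 13×57 by 57×32 → 13×32, cost 13·57·32 = 23712
((M1 M2) M3): 13×32 by 32×40 → 13×40, cost 13·32·40 = 16640; cumulative 40352
(((M1 M2) M3) M4): 13×40 by 40×59 → 13×59, cost 13·40·59 = 30680; cumulative 71032
Total: 71032 scalar multiplications.

71032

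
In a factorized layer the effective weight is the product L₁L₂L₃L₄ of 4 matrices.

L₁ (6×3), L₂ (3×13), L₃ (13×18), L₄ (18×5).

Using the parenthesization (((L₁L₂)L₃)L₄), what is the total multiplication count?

2178

(L₁L₂): 6×3 by 3×13 → 6×13, cost 6·3·13 = 234
((L₁L₂)L₃): 6×13 by 13×18 → 6×18, cost 6·13·18 = 1404; cumulative 1638
(((L₁L₂)L₃)L₄): 6×18 by 18×5 → 6×5, cost 6·18·5 = 540; cumulative 2178
Total: 2178 scalar multiplications.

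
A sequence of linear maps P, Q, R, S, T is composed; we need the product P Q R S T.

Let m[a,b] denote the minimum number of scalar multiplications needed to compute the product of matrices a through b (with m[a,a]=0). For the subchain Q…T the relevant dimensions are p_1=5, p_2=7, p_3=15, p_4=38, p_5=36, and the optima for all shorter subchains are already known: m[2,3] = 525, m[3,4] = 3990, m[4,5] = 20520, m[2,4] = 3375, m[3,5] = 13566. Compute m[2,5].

m[2,5] = min over k∈[2,4] of m[2,k]+m[k+1,5]+p_{1}·p_k·p_{5}.
k=2: 0 + 13566 + 5·7·36 = 14826; k=3: 525 + 20520 + 5·15·36 = 23745; k=4: 3375 + 0 + 5·38·36 = 10215.
Minimum: 10215 at k=4.

10215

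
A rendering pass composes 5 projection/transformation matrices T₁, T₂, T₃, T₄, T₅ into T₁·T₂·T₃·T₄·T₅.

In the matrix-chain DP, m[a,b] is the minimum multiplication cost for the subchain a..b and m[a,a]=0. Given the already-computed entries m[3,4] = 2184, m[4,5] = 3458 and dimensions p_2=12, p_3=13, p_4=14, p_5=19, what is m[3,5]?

5376

m[3,5] = min over k∈[3,4] of m[3,k]+m[k+1,5]+p_{2}·p_k·p_{5}.
k=3: 0 + 3458 + 12·13·19 = 6422; k=4: 2184 + 0 + 12·14·19 = 5376.
Minimum: 5376 at k=4.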